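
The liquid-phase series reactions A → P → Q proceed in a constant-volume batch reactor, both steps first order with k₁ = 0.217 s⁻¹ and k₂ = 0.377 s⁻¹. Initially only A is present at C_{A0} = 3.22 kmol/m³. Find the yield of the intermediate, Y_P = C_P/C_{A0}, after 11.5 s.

For first-order series with pure A initially, C_P(t) = k₁C_{A0}/(k₂−k₁)·(e^(−k₁t) − e^(−k₂t)).
e^(−k₁t) = e^(−0.217×11.5) = e^(−2.495) = 0.08246; e^(−k₂t) = e^(−4.335) = 0.01310.
C_P = 0.217×3.22/(0.377−0.217) × (0.08246−0.01310) = 4.367×0.06936 = 0.3029 kmol/m³.
Y_P = C_P/C_{A0} = 0.3029/3.22 = 0.0941.

0.0941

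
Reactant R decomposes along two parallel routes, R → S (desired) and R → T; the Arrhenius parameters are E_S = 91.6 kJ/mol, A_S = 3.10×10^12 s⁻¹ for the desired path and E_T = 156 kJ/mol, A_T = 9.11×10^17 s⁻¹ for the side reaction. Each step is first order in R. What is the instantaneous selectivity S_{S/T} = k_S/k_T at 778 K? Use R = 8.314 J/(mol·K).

With equal orders, S_{S/T} = k_S/k_T = (A_S/A_T)·exp[(E_T−E_S)/(RT)].
(E_T−E_S)/(RT) = (156−91.6)×10³/(8.314×778) = 64400/6468 = 9.956.
k_S/k_T = (3.10×10^12/9.11×10^17)·exp(9.956) = 3.403×10^-6 × 21084 = 0.0717.

0.0717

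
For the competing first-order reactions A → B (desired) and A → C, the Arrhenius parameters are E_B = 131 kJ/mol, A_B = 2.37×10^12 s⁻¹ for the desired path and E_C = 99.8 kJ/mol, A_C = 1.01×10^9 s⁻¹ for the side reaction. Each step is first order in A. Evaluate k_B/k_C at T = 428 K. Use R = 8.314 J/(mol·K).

0.365

k_B/k_C = (A_B/A_C)·exp[−(E_B−E_C)/(RT)] = (A_B/A_C)·exp[(E_C−E_B)/(RT)].
(E_C−E_B)/(RT) = (99.8−131)×10³/(8.314×428) = -31200/3558 = -8.768.
k_B/k_C = (2.37×10^12/1.01×10^9)·exp(-8.768) = 2347 × 1.556×10^-4 = 0.365.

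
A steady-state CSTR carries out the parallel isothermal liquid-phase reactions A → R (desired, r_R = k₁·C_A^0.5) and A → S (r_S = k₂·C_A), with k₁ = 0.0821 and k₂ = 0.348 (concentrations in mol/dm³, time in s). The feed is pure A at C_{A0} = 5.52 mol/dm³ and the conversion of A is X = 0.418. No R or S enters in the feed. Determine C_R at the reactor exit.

0.268 mol/dm³

Exit C_A = C_{A0}(1−X) = 5.52×0.582 = 3.213 mol/dm³.
In a CSTR the entire volume is at exit conditions, so r_R = 0.0821×3.213^0.5 = 0.1472 and r_S = 0.348×3.213 = 1.118.
Fraction of consumed A going to R: r_R/(r_R+r_S) = 0.1163.
C_R = 0.1163·C_{A0}·X = 0.1163×5.52×0.418 = 0.268 mol/dm³.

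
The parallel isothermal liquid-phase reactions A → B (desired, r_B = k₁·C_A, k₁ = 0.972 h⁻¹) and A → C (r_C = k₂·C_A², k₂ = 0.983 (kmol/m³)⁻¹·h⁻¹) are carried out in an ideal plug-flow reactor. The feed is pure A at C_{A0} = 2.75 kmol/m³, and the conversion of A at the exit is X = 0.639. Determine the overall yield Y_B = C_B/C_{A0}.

C_A = C_{A0}(1−X) = 0.9928 kmol/m³.
Along a PFR/batch, dC_B/dC_A = −r_B/(r_B+r_C) = −k₁/(k₁+k₂·C_A).
Integrating from C_{A0} to C_A: C_B = (0.972/0.983)·ln[(0.972+0.983·2.75)/(0.972+0.983·0.993)] = 0.9888·ln(3.675/1.948) = 0.6278 kmol/m³.
Y_B = C_B/C_{A0} = 0.6278/2.75 = 0.228.

0.228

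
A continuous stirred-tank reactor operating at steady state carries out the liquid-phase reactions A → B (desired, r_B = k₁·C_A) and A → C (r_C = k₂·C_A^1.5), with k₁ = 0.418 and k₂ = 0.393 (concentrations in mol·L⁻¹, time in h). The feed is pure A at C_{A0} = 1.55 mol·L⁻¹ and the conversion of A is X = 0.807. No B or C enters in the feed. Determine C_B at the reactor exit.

Exit C_A = C_{A0}(1−X) = 1.55×0.193 = 0.2991 mol·L⁻¹.
Rates in a CSTR are evaluated at the outlet concentration: r_B = 0.418×0.2991 = 0.1250, r_C = 0.393×0.2991^1.5 = 0.06430.
Fraction of consumed A going to B: r_B/(r_B+r_C) = 0.6604.
C_B = 0.6604·C_{A0}·X = 0.6604×1.55×0.807 = 0.826 mol·L⁻¹.

0.826 mol·L⁻¹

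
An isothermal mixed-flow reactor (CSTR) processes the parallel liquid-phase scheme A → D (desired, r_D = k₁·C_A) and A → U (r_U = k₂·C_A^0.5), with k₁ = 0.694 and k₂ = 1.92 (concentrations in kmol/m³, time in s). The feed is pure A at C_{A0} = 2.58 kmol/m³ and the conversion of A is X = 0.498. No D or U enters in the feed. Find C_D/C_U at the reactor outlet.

0.411

Exit C_A = C_{A0}(1−X) = 2.58×0.502 = 1.295 kmol/m³.
In a CSTR the entire volume is at exit conditions, so r_D = 0.694×1.295 = 0.8988 and r_U = 1.92×1.295^0.5 = 2.185.
Overall selectivity = C_D/C_U = r_Dτ/(r_Uτ) = r_D/r_U = 0.411.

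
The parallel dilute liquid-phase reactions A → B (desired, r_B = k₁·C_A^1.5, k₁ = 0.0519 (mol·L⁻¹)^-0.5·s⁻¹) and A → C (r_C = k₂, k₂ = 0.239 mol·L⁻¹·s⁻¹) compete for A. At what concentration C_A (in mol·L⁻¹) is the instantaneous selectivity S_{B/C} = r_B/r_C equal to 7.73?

10.8 mol·L⁻¹

S_{B/C} = (k₁/k₂)·C_A^1.5 ⇒ C_A = (S·k₂/k₁)^(1/1.5).
= (7.73×0.239/0.0519)^(0.6667) = (35.60)^(0.6667) = 10.8 mol·L⁻¹.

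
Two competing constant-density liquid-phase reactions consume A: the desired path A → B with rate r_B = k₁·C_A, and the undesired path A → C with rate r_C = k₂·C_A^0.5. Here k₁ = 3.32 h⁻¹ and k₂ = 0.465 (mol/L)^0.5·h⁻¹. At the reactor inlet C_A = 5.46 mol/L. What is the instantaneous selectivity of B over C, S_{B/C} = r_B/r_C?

S_{B/C} = r_B/r_C = (k₁·C_A)/(k₂·C_A^0.5) = (k₁/k₂)·C_A^0.5.
= (3.32×5.460) / (0.465×5.460^0.5) = 18.13/1.087 = 16.7.
Since the desired path is higher order in A, keeping C_A high (PFR or concentrated feed) favours B.

16.7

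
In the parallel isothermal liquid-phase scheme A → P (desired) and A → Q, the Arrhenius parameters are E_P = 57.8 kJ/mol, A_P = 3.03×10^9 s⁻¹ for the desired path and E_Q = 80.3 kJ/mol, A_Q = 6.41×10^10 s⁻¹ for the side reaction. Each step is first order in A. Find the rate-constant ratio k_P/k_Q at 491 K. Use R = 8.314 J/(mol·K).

11.7

With equal orders, S_{P/Q} = k_P/k_Q = (A_P/A_Q)·exp[(E_Q−E_P)/(RT)].
(E_Q−E_P)/(RT) = (80.3−57.8)×10³/(8.314×491) = 22500/4082 = 5.512.
k_P/k_Q = (3.03×10^9/6.41×10^10)·exp(5.512) = 0.04727 × 247.6 = 11.7.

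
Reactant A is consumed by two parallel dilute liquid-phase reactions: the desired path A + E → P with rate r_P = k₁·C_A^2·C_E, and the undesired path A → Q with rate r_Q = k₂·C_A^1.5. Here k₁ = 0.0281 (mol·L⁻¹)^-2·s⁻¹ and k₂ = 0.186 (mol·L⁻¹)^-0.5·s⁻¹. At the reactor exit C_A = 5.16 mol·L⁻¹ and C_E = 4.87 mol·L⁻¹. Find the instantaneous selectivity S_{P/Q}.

1.67

S_{P/Q} = r_P/r_Q = (k₁·C_A^2·C_E)/(k₂·C_A^1.5) = (k₁/k₂)·C_A^0.5·C_E.
= (0.0281×5.160^2×4.870) / (0.186×5.160^1.5) = 3.644/2.180 = 1.67.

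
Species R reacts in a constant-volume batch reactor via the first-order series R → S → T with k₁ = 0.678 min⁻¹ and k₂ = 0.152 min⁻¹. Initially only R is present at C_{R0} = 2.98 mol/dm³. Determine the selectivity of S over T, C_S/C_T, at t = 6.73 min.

0.834

The intermediate concentration in a first-order A→B→C sequence is C_S = k₁C_{R0}(e^(−k₁t) − e^(−k₂t))/(k₂−k₁).
e^(−k₁t) = e^(−0.678×6.73) = e^(−4.563) = 0.01043; e^(−k₂t) = e^(−1.023) = 0.3595.
C_S = 0.678×2.98/(0.152−0.678) × (0.01043−0.3595) = (-3.841)×(-0.3491) = 1.341 mol/dm³.
C_R = C_{R0}e^(−k₁t) = 0.03109 mol/dm³, so C_T = C_{R0}−C_R−C_S = 1.608 mol/dm³; C_S/C_T = 0.834.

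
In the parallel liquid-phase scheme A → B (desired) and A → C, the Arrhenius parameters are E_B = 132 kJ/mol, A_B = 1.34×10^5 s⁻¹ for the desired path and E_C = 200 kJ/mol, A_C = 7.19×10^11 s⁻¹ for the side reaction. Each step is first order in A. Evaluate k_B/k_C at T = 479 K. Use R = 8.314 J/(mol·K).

4.85

With equal orders, S_{B/C} = k_B/k_C = (A_B/A_C)·exp[(E_C−E_B)/(RT)].
(E_C−E_B)/(RT) = (200−132)×10³/(8.314×479) = 68000/3982 = 17.08.
k_B/k_C = (1.34×10^5/7.19×10^11)·exp(17.08) = 1.864×10^-7 × 2.604×10^7 = 4.85.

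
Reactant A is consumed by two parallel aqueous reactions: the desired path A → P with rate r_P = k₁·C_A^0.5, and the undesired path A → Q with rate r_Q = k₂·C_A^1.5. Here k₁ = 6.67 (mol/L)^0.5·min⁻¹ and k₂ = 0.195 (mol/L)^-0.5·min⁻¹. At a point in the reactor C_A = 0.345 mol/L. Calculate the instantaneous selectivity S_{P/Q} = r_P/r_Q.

S_{P/Q} = r_P/r_Q = (k₁·C_A^0.5)/(k₂·C_A^1.5) = (k₁/k₂)·C_A⁻¹.
= (6.67×0.3450^0.5) / (0.195×0.3450^1.5) = 3.918/0.03952 = 99.1.

99.1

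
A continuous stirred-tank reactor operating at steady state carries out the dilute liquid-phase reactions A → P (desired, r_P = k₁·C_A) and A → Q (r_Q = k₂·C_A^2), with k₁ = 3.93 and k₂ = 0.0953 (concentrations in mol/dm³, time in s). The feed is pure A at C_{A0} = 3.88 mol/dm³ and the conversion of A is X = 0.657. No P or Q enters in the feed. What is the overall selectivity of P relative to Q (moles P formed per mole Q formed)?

Exit C_A = C_{A0}(1−X) = 3.88×0.343 = 1.331 mol/dm³.
Rates in a CSTR are evaluated at the outlet concentration: r_P = 3.93×1.331 = 5.230, r_Q = 0.0953×1.331^2 = 0.1688.
Overall selectivity = C_P/C_Q = r_Pτ/(r_Qτ) = r_P/r_Q = 31.0.

31.0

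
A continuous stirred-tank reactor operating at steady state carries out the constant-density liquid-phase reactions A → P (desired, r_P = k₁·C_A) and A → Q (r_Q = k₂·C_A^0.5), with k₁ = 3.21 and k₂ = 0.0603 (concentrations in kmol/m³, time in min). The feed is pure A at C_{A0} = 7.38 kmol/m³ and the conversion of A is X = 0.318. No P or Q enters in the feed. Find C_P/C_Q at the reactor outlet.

Exit C_A = C_{A0}(1−X) = 7.38×0.682 = 5.033 kmol/m³.
In a CSTR the entire volume is at exit conditions, so r_P = 3.21×5.033 = 16.16 and r_Q = 0.0603×5.033^0.5 = 0.1353.
Overall selectivity = C_P/C_Q = r_Pτ/(r_Qτ) = r_P/r_Q = 119.

119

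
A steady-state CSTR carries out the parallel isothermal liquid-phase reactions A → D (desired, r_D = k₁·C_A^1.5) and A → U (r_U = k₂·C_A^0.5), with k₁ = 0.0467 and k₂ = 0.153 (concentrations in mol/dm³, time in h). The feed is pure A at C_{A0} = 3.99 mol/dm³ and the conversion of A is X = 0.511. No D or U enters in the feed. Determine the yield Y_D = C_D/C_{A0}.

Exit C_A = C_{A0}(1−X) = 3.99×0.489 = 1.951 mol/dm³.
A CSTR operates uniformly at the exit composition, giving r_D = 0.1273 and r_U = 0.2137 (each k·C_A^n at C_A = 1.951).
Fraction of consumed A going to D: r_D/(r_D+r_U) = 0.3733.
C_D = 0.3733·C_{A0}·X = 0.3733×3.99×0.511 = 0.761 mol/dm³; Y_D = C_D/C_{A0} = 0.191.

0.191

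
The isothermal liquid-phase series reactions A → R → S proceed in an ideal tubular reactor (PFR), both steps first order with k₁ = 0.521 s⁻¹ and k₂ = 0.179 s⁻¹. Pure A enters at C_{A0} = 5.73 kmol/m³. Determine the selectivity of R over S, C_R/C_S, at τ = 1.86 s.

4.82

The intermediate concentration in a first-order A→B→C sequence is C_R = k₁C_{A0}(e^(−k₁τ) − e^(−k₂τ))/(k₂−k₁).
e^(−k₁τ) = e^(−0.521×1.86) = e^(−0.9691) = 0.3794; e^(−k₂τ) = e^(−0.3329) = 0.7168.
C_R = 0.521×5.73/(0.179−0.521) × (0.3794−0.7168) = (-8.729)×(-0.3374) = 2.945 kmol/m³.
C_A = C_{A0}e^(−k₁τ) = 2.174 kmol/m³, so C_S = C_{A0}−C_A−C_R = 0.6109 kmol/m³; C_R/C_S = 4.82.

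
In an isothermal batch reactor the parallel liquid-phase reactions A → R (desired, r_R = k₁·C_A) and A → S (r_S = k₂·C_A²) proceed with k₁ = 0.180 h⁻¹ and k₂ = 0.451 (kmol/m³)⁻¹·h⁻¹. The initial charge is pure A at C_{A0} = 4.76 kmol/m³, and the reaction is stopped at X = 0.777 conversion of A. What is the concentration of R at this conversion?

0.504 kmol/m³

C_A = C_{A0}(1−X) = 1.061 kmol/m³.
Along a PFR/batch, dC_R/dC_A = −r_R/(r_R+r_S) = −k₁/(k₁+k₂·C_A).
Integrating from C_{A0} to C_A: C_R = (0.180/0.451)·ln[(0.180+0.451·4.76)/(0.180+0.451·1.06)] = 0.3991·ln(2.327/0.6587) = 0.5036 kmol/m³.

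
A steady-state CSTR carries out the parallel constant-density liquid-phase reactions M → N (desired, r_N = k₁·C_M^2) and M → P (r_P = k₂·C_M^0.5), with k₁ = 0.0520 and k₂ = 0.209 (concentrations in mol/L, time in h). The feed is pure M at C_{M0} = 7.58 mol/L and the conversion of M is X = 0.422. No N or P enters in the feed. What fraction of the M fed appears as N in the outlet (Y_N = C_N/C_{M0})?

Exit C_M = C_{M0}(1−X) = 7.58×0.578 = 4.381 mol/L.
A CSTR operates uniformly at the exit composition, giving r_N = 0.9982 and r_P = 0.4375 (each k·C_M^n at C_M = 4.381).
Fraction of consumed M going to N: r_N/(r_N+r_P) = 0.6953.
C_N = 0.6953·C_{M0}·X = 0.6953×7.58×0.422 = 2.22 mol/L; Y_N = C_N/C_{M0} = 0.293.

0.293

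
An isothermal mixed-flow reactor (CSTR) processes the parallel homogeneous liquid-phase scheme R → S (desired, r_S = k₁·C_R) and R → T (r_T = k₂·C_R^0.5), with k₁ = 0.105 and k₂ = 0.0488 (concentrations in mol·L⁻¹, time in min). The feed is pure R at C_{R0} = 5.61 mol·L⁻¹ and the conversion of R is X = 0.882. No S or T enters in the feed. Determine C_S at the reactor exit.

3.15 mol·L⁻¹

Exit C_R = C_{R0}(1−X) = 5.61×0.118 = 0.6620 mol·L⁻¹.
Rates in a CSTR are evaluated at the outlet concentration: r_S = 0.105×0.6620 = 0.06951, r_T = 0.0488×0.6620^0.5 = 0.03970.
Fraction of consumed R going to S: r_S/(r_S+r_T) = 0.6364.
C_S = 0.6364·C_{R0}·X = 0.6364×5.61×0.882 = 3.15 mol·L⁻¹.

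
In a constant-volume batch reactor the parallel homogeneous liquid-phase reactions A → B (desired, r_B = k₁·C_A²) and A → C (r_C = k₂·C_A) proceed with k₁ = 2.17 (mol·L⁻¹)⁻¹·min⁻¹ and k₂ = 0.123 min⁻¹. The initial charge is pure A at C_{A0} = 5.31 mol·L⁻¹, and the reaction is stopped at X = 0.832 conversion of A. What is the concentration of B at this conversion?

C_A = C_{A0}(1−X) = 0.8921 mol·L⁻¹.
Along a PFR/batch, dC_C/dC_A = −r_C/(r_B+r_C) = −k₂/(k₂+k₁·C_A).
Integrating from C_{A0} to C_A: C_C = (0.123/2.17)·ln[(0.123+2.17·5.31)/(0.123+2.17·0.892)] = 0.05668·ln(11.65/2.059) = 0.09822 mol·L⁻¹.
Then C_B = (C_{A0}−C_A) − C_C = 4.418 − 0.09822 = 4.320 mol·L⁻¹.

4.32 mol·L⁻¹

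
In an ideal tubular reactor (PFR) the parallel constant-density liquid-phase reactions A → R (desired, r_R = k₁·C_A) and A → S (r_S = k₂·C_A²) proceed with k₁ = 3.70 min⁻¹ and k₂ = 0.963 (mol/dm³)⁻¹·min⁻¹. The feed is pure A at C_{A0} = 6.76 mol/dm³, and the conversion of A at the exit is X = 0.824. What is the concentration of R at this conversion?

C_A = C_{A0}(1−X) = 1.190 mol/dm³.
Along a PFR/batch, dC_R/dC_A = −r_R/(r_R+r_S) = −k₁/(k₁+k₂·C_A).
Integrating from C_{A0} to C_A: C_R = (3.70/0.963)·ln[(3.70+0.963·6.76)/(3.70+0.963·1.19)] = 3.842·ln(10.21/4.846) = 2.863 mol/dm³.

2.86 mol/dm³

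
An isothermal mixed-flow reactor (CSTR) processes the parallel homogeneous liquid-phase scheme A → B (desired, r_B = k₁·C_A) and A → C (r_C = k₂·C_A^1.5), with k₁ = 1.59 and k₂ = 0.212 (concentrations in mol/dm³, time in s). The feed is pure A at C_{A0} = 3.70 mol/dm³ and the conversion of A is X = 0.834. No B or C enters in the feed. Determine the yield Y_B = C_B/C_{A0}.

Exit C_A = C_{A0}(1−X) = 3.70×0.166 = 0.6142 mol/dm³.
In a CSTR the entire volume is at exit conditions, so r_B = 1.59×0.6142 = 0.9766 and r_C = 0.212×0.6142^1.5 = 0.1020.
Fraction of consumed A going to B: r_B/(r_B+r_C) = 0.9054.
C_B = 0.9054·C_{A0}·X = 0.9054×3.70×0.834 = 2.79 mol/dm³; Y_B = C_B/C_{A0} = 0.755.

0.755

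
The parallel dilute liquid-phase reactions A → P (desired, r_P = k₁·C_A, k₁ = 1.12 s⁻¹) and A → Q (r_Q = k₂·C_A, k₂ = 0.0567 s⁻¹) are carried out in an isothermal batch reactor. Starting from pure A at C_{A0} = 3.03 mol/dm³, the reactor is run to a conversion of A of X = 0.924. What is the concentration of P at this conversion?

C_A = C_{A0}(1−X) = 0.2303 mol/dm³.
Both paths are first order in A, so the instantaneous fraction to P is constant: dC_P/d(−C_A) = k₁/(k₁+k₂) = 0.9518.
C_P = 0.9518·(C_{A0}−C_A) = 0.9518×2.800 = 2.66 mol/dm³.

2.66 mol/dm³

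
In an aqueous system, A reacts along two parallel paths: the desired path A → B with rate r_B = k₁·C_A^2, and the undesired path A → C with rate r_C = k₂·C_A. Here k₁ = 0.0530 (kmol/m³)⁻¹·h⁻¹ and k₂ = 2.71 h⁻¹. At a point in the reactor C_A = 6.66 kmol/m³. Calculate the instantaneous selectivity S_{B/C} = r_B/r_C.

S_{B/C} = r_B/r_C = (k₁·C_A^2)/(k₂·C_A) = (k₁/k₂)·C_A.
= (0.0530×6.660^2) / (2.71×6.660) = 2.351/18.05 = 0.130.
Since the desired path is higher order in A, keeping C_A high (PFR or concentrated feed) favours B.

0.130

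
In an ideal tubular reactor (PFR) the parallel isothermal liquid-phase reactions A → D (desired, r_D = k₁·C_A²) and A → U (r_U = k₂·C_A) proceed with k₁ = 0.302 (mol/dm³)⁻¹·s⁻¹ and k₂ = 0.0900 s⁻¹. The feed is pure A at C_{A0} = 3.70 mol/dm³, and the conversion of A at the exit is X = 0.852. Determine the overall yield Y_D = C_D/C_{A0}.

0.727

C_A = C_{A0}(1−X) = 0.5476 mol/dm³.
Along a PFR/batch, dC_U/dC_A = −r_U/(r_D+r_U) = −k₂/(k₂+k₁·C_A).
Integrating from C_{A0} to C_A: C_U = (0.0900/0.302)·ln[(0.0900+0.302·3.70)/(0.0900+0.302·0.548)] = 0.2980·ln(1.207/0.2554) = 0.4630 mol/dm³.
Then C_D = (C_{A0}−C_A) − C_U = 3.152 − 0.4630 = 2.689 mol/dm³.
Y_D = C_D/C_{A0} = 2.689/3.70 = 0.727.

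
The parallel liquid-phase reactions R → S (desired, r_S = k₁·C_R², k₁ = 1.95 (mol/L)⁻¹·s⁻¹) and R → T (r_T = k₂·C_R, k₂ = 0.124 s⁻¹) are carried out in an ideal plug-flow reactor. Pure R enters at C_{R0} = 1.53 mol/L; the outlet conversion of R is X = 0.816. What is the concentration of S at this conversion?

1.15 mol/L

C_R = C_{R0}(1−X) = 0.2815 mol/L.
Along a PFR/batch, dC_T/dC_R = −r_T/(r_S+r_T) = −k₂/(k₂+k₁·C_R).
Integrating from C_{R0} to C_R: C_T = (0.124/1.95)·ln[(0.124+1.95·1.53)/(0.124+1.95·0.282)] = 0.06359·ln(3.107/0.6730) = 0.09728 mol/L.
Then C_S = (C_{R0}−C_R) − C_T = 1.248 − 0.09728 = 1.151 mol/L.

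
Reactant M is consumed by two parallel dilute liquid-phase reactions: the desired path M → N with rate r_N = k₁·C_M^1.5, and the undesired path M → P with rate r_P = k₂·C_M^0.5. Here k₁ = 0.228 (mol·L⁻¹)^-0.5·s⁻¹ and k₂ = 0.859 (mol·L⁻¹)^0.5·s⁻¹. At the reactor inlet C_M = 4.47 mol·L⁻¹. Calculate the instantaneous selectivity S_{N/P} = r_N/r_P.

S_{N/P} = r_N/r_P = (k₁·C_M^1.5)/(k₂·C_M^0.5) = (k₁/k₂)·C_M.
= (0.228×4.470^1.5) / (0.859×4.470^0.5) = 2.155/1.816 = 1.19.
Since the desired path is higher order in M, keeping C_M high (PFR or concentrated feed) favours N.

1.19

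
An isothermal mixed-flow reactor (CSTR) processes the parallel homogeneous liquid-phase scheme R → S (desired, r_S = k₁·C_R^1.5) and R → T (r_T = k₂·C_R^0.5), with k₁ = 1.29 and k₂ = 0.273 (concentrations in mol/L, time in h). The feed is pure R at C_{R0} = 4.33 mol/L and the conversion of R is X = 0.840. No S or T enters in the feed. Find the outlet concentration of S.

2.79 mol/L

Exit C_R = C_{R0}(1−X) = 4.33×0.160 = 0.6928 mol/L.
Rates in a CSTR are evaluated at the outlet concentration: r_S = 1.29×0.6928^1.5 = 0.7439, r_T = 0.273×0.6928^0.5 = 0.2272.
Fraction of consumed R going to S: r_S/(r_S+r_T) = 0.7660.
C_S = 0.7660·C_{R0}·X = 0.7660×4.33×0.840 = 2.79 mol/L.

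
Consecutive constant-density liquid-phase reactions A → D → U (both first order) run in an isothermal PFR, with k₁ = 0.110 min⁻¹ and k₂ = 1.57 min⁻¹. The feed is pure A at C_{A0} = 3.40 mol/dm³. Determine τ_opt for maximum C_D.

1.82 min

For first-order series the maximum of C_D occurs at τ_opt = ln(k₂/k₁)/(k₂−k₁).
= ln(1.57/0.110)/(1.57−0.110) = ln(14.27)/1.460 = 2.658/1.460 = 1.82 min.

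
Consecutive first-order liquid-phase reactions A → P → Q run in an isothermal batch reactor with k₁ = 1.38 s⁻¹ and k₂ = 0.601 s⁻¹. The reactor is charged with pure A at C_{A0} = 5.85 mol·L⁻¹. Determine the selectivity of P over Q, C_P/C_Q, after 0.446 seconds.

6.42

The intermediate concentration in a first-order A→B→C sequence is C_P = k₁C_{A0}(e^(−k₁t) − e^(−k₂t))/(k₂−k₁).
e^(−k₁t) = e^(−1.38×0.446) = e^(−0.6155) = 0.5404; e^(−k₂t) = e^(−0.2680) = 0.7649.
C_P = 1.38×5.85/(0.601−1.38) × (0.5404−0.7649) = (-10.36)×(-0.2245) = 2.326 mol·L⁻¹.
C_A = C_{A0}e^(−k₁t) = 3.161 mol·L⁻¹, so C_Q = C_{A0}−C_A−C_P = 0.3623 mol·L⁻¹; C_P/C_Q = 6.42.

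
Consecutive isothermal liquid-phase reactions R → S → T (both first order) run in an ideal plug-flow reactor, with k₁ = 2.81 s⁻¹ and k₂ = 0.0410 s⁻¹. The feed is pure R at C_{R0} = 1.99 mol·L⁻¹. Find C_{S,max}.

1.87 mol·L⁻¹

For a first-order series the maximum intermediate yield is C_{S,max}/C_{R0} = (k₁/k₂)^[k₂/(k₂−k₁)].
= (2.81/0.0410)^(0.0410/(0.0410−2.81)) = (68.54)^(-0.01481) = 0.9393.
C_{S,max} = 0.9393×1.99 = 1.87 mol·L⁻¹.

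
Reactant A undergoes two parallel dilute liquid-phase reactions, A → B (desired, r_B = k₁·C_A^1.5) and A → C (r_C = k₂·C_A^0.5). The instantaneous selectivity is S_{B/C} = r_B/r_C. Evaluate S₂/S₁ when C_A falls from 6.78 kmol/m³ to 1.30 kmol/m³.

S_{B/C} = (k₁/k₂)·C_A, so S₂/S₁ = (C_{A,2}/C_{A,1}).
= 1.30/6.78 = 0.192.
Selectivity toward B falls as C_A falls — high-concentration operation is favoured.

0.192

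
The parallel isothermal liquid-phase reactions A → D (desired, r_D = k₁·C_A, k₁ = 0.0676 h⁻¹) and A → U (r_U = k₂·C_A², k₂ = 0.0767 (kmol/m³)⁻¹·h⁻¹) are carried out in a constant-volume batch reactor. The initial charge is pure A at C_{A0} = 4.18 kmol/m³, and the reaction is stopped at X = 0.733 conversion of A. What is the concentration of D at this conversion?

0.819 kmol/m³

C_A = C_{A0}(1−X) = 1.116 kmol/m³.
Along a PFR/batch, dC_D/dC_A = −r_D/(r_D+r_U) = −k₁/(k₁+k₂·C_A).
Integrating from C_{A0} to C_A: C_D = (0.0676/0.0767)·ln[(0.0676+0.0767·4.18)/(0.0676+0.0767·1.12)] = 0.8814·ln(0.3882/0.1532) = 0.8195 kmol/m³.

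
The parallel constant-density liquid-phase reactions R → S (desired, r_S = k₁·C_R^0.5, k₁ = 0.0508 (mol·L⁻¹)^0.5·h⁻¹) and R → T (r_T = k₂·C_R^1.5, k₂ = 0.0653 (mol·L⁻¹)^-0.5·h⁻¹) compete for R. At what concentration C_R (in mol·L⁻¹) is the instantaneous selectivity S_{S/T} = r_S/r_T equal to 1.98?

0.393 mol·L⁻¹

S_{S/T} = (k₁/k₂)·C_R⁻¹ ⇒ C_R = (S·k₂/k₁)^(-1).
= (1.98×0.0653/0.0508)^(-1) = (2.545)^(-1) = 0.393 mol·L⁻¹.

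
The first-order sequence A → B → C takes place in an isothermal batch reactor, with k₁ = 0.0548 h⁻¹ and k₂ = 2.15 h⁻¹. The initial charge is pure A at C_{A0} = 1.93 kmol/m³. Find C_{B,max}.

Evaluating C_B at t_opt = ln(k₂/k₁)/(k₂−k₁) gives C_{B,max}/C_{A0} = (k₁/k₂)^[k₂/(k₂−k₁)].
= (0.0548/2.15)^(2.15/(2.15−0.0548)) = (0.02549)^(1.026) = 0.02316.
C_{B,max} = 0.02316×1.93 = 0.0447 kmol/m³.

0.0447 kmol/m³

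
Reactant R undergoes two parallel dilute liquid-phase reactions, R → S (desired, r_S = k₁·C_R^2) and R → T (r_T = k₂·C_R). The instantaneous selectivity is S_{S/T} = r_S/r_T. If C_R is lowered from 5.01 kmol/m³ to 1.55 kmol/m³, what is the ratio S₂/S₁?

S_{S/T} = (k₁/k₂)·C_R, so S₂/S₁ = (C_{R,2}/C_{R,1}).
= 1.55/5.01 = 0.309.
Selectivity toward S falls as C_R falls — high-concentration operation is favoured.

0.309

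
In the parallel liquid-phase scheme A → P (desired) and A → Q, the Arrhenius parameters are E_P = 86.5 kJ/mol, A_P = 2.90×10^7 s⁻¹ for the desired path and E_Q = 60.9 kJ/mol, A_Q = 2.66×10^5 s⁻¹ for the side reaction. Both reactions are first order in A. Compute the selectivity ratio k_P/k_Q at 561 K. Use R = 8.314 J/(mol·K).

0.451

k_P/k_Q = (A_P/A_Q)·exp[−(E_P−E_Q)/(RT)] = (A_P/A_Q)·exp[(E_Q−E_P)/(RT)].
(E_Q−E_P)/(RT) = (60.9−86.5)×10³/(8.314×561) = -25600/4664 = -5.489.
k_P/k_Q = (2.90×10^7/2.66×10^5)·exp(-5.489) = 109.0 × 0.004133 = 0.451.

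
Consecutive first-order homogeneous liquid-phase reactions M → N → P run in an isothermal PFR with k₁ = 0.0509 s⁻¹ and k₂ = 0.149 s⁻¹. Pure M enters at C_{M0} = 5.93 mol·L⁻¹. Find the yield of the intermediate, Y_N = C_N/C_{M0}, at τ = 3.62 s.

0.129

The intermediate concentration in a first-order A→B→C sequence is C_N = k₁C_{M0}(e^(−k₁τ) − e^(−k₂τ))/(k₂−k₁).
e^(−k₁τ) = e^(−0.0509×3.62) = e^(−0.1843) = 0.8317; e^(−k₂τ) = e^(−0.5394) = 0.5831.
C_N = 0.0509×5.93/(0.149−0.0509) × (0.8317−0.5831) = 3.077×0.2486 = 0.7649 mol·L⁻¹.
Y_N = C_N/C_{M0} = 0.7649/5.93 = 0.129.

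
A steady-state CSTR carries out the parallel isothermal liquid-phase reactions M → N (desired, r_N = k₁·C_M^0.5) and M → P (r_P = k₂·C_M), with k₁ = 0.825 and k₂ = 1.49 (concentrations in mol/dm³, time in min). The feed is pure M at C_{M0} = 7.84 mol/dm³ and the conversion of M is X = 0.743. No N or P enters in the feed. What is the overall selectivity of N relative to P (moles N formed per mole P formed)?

0.390

Exit C_M = C_{M0}(1−X) = 7.84×0.257 = 2.015 mol/dm³.
Rates in a CSTR are evaluated at the outlet concentration: r_N = 0.825×2.015^0.5 = 1.171, r_P = 1.49×2.015 = 3.002.
Overall selectivity = C_N/C_P = r_Nτ/(r_Pτ) = r_N/r_P = 0.390.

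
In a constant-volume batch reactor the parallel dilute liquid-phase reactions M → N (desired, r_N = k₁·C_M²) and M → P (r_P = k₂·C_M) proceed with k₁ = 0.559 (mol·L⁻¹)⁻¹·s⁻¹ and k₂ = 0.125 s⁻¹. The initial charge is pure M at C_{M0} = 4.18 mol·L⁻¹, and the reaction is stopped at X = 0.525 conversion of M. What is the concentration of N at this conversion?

C_M = C_{M0}(1−X) = 1.985 mol·L⁻¹.
Along a PFR/batch, dC_P/dC_M = −r_P/(r_N+r_P) = −k₂/(k₂+k₁·C_M).
Integrating from C_{M0} to C_M: C_P = (0.125/0.559)·ln[(0.125+0.559·4.18)/(0.125+0.559·1.99)] = 0.2236·ln(2.462/1.235) = 0.1543 mol·L⁻¹.
Then C_N = (C_{M0}−C_M) − C_P = 2.194 − 0.1543 = 2.040 mol·L⁻¹.

2.04 mol·L⁻¹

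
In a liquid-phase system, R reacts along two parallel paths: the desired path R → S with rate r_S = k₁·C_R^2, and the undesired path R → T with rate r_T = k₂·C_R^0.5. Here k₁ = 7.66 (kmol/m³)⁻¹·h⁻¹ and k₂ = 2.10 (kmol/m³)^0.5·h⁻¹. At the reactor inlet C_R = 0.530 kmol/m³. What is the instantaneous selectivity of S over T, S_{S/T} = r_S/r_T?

1.41

S_{S/T} = r_S/r_T = (k₁·C_R^2)/(k₂·C_R^0.5) = (k₁/k₂)·C_R^1.5.
= (7.66×0.5300^2) / (2.10×0.5300^0.5) = 2.152/1.529 = 1.41.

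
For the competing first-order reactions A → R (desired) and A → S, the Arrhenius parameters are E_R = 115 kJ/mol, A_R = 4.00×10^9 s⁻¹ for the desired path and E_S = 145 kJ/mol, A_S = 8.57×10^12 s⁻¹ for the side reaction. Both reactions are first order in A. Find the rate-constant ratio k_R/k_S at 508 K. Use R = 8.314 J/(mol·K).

0.567

Since both paths have the same order in A, the concentration cancels and S_{R/S} = k_R/k_S = (A_R/A_S)·exp[(E_S−E_R)/(RT)].
(E_S−E_R)/(RT) = (145−115)×10³/(8.314×508) = 30000/4224 = 7.103.
k_R/k_S = (4.00×10^9/8.57×10^12)·exp(7.103) = 4.667×10^-4 × 1216 = 0.567.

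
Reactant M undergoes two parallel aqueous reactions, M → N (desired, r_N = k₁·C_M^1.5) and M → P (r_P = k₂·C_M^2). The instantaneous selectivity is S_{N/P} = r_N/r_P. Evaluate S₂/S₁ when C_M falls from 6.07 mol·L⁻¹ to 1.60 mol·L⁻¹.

1.95

S_{N/P} = (k₁/k₂)·C_M^-0.5, so S₂/S₁ = (C_{M,2}/C_{M,1})^-0.5.
= (1.60/6.07)^(-0.5) = (0.2636)^(-0.5) = 1.95.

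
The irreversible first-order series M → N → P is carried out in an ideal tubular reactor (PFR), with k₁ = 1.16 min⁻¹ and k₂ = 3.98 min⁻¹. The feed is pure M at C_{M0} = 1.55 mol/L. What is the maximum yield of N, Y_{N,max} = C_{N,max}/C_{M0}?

Evaluating C_N at τ_opt = ln(k₂/k₁)/(k₂−k₁) gives C_{N,max}/C_{M0} = (k₁/k₂)^[k₂/(k₂−k₁)].
= (1.16/3.98)^(3.98/(3.98−1.16)) = (0.2915)^(1.411) = 0.1755.

0.176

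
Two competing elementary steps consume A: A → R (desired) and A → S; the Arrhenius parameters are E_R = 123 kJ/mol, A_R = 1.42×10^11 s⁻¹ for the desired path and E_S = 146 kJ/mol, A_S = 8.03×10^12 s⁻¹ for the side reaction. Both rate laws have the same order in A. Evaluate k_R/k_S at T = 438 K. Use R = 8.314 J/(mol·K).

With equal orders, S_{R/S} = k_R/k_S = (A_R/A_S)·exp[(E_S−E_R)/(RT)].
(E_S−E_R)/(RT) = (146−123)×10³/(8.314×438) = 23000/3642 = 6.316.
k_R/k_S = (1.42×10^11/8.03×10^12)·exp(6.316) = 0.01768 × 553.4 = 9.79.

9.79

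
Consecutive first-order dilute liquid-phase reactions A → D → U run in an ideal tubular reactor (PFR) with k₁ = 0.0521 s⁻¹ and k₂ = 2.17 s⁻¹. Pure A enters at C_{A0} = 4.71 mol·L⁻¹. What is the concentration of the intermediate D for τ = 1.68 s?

For first-order series with pure A initially, C_D(τ) = k₁C_{A0}/(k₂−k₁)·(e^(−k₁τ) − e^(−k₂τ)).
e^(−k₁τ) = e^(−0.0521×1.68) = e^(−0.08753) = 0.9162; e^(−k₂τ) = e^(−3.646) = 0.02611.
C_D = 0.0521×4.71/(2.17−0.0521) × (0.9162−0.02611) = 0.1159×0.8901 = 0.1031 mol·L⁻¹.

0.103 mol·L⁻¹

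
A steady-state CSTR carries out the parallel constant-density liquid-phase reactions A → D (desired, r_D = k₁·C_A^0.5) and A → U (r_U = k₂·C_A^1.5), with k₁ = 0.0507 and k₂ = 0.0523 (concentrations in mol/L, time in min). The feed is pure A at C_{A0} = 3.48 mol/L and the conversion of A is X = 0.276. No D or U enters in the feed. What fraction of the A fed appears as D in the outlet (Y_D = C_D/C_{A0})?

Exit C_A = C_{A0}(1−X) = 3.48×0.724 = 2.520 mol/L.
In a CSTR the entire volume is at exit conditions, so r_D = 0.0507×2.520^0.5 = 0.08048 and r_U = 0.0523×2.520^1.5 = 0.2092.
Fraction of consumed A going to D: r_D/(r_D+r_U) = 0.2779.
C_D = 0.2779·C_{A0}·X = 0.2779×3.48×0.276 = 0.267 mol/L; Y_D = C_D/C_{A0} = 0.0767.

0.0767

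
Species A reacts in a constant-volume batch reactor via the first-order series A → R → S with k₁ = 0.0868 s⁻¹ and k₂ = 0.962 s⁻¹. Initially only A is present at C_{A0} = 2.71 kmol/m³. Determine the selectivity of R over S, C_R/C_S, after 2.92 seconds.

For first-order series with pure A initially, C_R(t) = k₁C_{A0}/(k₂−k₁)·(e^(−k₁t) − e^(−k₂t)).
e^(−k₁t) = e^(−0.0868×2.92) = e^(−0.2535) = 0.7761; e^(−k₂t) = e^(−2.809) = 0.06026.
C_R = 0.0868×2.71/(0.962−0.0868) × (0.7761−0.06026) = 0.2688×0.7159 = 0.1924 kmol/m³.
C_A = C_{A0}e^(−k₁t) = 2.103 kmol/m³, so C_S = C_{A0}−C_A−C_R = 0.4143 kmol/m³; C_R/C_S = 0.464.

0.464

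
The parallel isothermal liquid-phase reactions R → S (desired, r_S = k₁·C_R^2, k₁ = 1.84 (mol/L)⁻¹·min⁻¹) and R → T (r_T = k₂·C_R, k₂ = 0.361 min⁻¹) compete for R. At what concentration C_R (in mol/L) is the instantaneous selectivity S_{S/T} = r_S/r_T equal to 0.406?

0.0797 mol/L

S_{S/T} = (k₁/k₂)·C_R ⇒ C_R = S·k₂/k₁.
= 0.406×0.361/1.84 = 0.0797 mol/L.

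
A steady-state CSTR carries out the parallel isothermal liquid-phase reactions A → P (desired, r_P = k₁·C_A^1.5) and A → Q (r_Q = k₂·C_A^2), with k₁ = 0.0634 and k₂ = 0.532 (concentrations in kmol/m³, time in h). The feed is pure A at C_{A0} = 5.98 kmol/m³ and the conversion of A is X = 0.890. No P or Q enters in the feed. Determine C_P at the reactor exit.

0.682 kmol/m³

Exit C_A = C_{A0}(1−X) = 5.98×0.110 = 0.6578 kmol/m³.
Rates in a CSTR are evaluated at the outlet concentration: r_P = 0.0634×0.6578^1.5 = 0.03382, r_Q = 0.532×0.6578^2 = 0.2302.
Fraction of consumed A going to P: r_P/(r_P+r_Q) = 0.1281.
C_P = 0.1281·C_{A0}·X = 0.1281×5.98×0.890 = 0.682 kmol/m³.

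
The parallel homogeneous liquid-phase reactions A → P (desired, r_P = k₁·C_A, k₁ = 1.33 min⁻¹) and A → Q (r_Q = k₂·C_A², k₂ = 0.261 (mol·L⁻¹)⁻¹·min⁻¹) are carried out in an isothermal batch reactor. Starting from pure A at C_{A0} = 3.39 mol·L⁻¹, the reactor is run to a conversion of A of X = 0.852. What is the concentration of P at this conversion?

2.12 mol·L⁻¹

C_A = C_{A0}(1−X) = 0.5017 mol·L⁻¹.
Along a PFR/batch, dC_P/dC_A = −r_P/(r_P+r_Q) = −k₁/(k₁+k₂·C_A).
Integrating from C_{A0} to C_A: C_P = (1.33/0.261)·ln[(1.33+0.261·3.39)/(1.33+0.261·0.502)] = 5.096·ln(2.215/1.461) = 2.120 mol·L⁻¹.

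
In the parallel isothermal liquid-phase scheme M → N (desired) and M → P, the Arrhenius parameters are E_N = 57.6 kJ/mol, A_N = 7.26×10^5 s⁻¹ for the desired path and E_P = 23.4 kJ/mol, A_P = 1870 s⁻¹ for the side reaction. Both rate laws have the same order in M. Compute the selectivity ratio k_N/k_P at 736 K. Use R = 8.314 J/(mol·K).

1.45

With equal orders, S_{N/P} = k_N/k_P = (A_N/A_P)·exp[(E_P−E_N)/(RT)].
(E_P−E_N)/(RT) = (23.4−57.6)×10³/(8.314×736) = -34200/6119 = -5.589.
k_N/k_P = (7.26×10^5/1870)·exp(-5.589) = 388.2 × 0.003739 = 1.45.
Since E_N > E_P, raising the temperature improves selectivity toward N.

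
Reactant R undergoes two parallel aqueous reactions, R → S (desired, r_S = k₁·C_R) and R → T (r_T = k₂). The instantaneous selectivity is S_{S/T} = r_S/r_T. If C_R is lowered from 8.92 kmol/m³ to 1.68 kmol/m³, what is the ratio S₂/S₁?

S_{S/T} = (k₁/k₂)·C_R, so S₂/S₁ = (C_{R,2}/C_{R,1}).
= 1.68/8.92 = 0.188.

0.188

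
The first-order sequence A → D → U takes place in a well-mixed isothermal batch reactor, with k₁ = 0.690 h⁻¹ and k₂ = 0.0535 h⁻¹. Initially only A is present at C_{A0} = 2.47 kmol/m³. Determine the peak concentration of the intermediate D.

For a first-order series the maximum intermediate yield is C_{D,max}/C_{A0} = (k₁/k₂)^[k₂/(k₂−k₁)].
= (0.690/0.0535)^(0.0535/(0.0535−0.690)) = (12.90)^(-0.08405) = 0.8066.
C_{D,max} = 0.8066×2.47 = 1.99 kmol/m³.

1.99 kmol/m³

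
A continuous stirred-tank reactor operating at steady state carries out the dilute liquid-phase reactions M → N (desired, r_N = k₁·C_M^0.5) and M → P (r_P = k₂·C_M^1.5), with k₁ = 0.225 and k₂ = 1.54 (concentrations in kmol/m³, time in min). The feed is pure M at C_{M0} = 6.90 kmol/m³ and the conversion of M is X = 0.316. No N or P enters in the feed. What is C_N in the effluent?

Exit C_M = C_{M0}(1−X) = 6.90×0.684 = 4.720 kmol/m³.
Rates in a CSTR are evaluated at the outlet concentration: r_N = 0.225×4.720^0.5 = 0.4888, r_P = 1.54×4.720^1.5 = 15.79.
Fraction of consumed M going to N: r_N/(r_N+r_P) = 0.03003.
C_N = 0.03003·C_{M0}·X = 0.03003×6.90×0.316 = 0.0655 kmol/m³.

0.0655 kmol/m³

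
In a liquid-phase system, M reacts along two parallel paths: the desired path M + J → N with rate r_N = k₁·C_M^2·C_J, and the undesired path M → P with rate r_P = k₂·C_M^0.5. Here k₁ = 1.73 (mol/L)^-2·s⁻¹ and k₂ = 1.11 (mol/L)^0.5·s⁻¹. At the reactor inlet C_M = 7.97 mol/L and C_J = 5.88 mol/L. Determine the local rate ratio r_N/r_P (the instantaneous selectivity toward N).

206

S_{N/P} = r_N/r_P = (k₁·C_M^2·C_J)/(k₂·C_M^0.5) = (k₁/k₂)·C_M^1.5·C_J.
= (1.73×7.970^2×5.880) / (1.11×7.970^0.5) = 646.2/3.134 = 206.
Since the desired path is higher order in M, keeping C_M high (PFR or concentrated feed) favours N.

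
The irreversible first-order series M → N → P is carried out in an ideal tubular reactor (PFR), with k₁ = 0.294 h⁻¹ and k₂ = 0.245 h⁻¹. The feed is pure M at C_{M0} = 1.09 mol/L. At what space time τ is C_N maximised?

For first-order series the maximum of C_N occurs at τ_opt = ln(k₂/k₁)/(k₂−k₁).
= ln(0.245/0.294)/(0.245−0.294) = ln(0.8333)/-0.04900 = -0.1823/-0.04900 = 3.72 h.

3.72 h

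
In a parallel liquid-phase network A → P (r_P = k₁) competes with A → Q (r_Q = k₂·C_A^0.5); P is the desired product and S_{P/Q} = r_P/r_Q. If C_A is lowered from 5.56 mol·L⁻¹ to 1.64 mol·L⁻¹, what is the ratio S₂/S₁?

1.84

S_{P/Q} = (k₁/k₂)·C_A^-0.5, so S₂/S₁ = (C_{A,2}/C_{A,1})^-0.5.
= (1.64/5.56)^(-0.5) = (0.2950)^(-0.5) = 1.84.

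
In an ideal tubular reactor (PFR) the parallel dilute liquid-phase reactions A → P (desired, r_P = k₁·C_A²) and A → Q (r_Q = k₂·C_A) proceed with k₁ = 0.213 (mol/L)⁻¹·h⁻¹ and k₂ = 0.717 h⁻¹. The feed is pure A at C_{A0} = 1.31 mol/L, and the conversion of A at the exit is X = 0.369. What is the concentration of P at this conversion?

0.116 mol/L

C_A = C_{A0}(1−X) = 0.8266 mol/L.
Along a PFR/batch, dC_Q/dC_A = −r_Q/(r_P+r_Q) = −k₂/(k₂+k₁·C_A).
Integrating from C_{A0} to C_A: C_Q = (0.717/0.213)·ln[(0.717+0.213·1.31)/(0.717+0.213·0.827)] = 3.366·ln(0.9960/0.8931) = 0.3673 mol/L.
Then C_P = (C_{A0}−C_A) − C_Q = 0.4834 − 0.3673 = 0.1161 mol/L.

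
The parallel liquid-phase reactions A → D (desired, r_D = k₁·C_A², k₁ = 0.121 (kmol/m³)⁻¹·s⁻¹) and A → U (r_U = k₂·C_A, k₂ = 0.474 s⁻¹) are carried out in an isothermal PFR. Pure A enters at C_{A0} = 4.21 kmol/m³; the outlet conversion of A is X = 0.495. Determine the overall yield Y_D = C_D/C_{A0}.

0.219

C_A = C_{A0}(1−X) = 2.126 kmol/m³.
Along a PFR/batch, dC_U/dC_A = −r_U/(r_D+r_U) = −k₂/(k₂+k₁·C_A).
Integrating from C_{A0} to C_A: C_U = (0.474/0.121)·ln[(0.474+0.121·4.21)/(0.474+0.121·2.13)] = 3.917·ln(0.9834/0.7313) = 1.161 kmol/m³.
Then C_D = (C_{A0}−C_A) − C_U = 2.084 − 1.161 = 0.9234 kmol/m³.
Y_D = C_D/C_{A0} = 0.9234/4.21 = 0.219.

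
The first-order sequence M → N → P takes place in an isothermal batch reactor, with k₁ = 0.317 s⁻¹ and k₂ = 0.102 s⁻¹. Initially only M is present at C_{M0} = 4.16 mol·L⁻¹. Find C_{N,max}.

2.43 mol·L⁻¹

Evaluating C_N at t_opt = ln(k₂/k₁)/(k₂−k₁) gives C_{N,max}/C_{M0} = (k₁/k₂)^[k₂/(k₂−k₁)].
= (0.317/0.102)^(0.102/(0.102−0.317)) = (3.108)^(-0.4744) = 0.5839.
C_{N,max} = 0.5839×4.16 = 2.43 mol·L⁻¹.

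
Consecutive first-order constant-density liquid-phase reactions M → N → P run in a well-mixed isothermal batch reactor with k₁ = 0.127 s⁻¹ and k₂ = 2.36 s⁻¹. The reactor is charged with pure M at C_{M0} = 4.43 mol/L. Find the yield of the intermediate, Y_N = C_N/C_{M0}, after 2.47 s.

0.0414

For first-order series with pure M initially, C_N(t) = k₁C_{M0}/(k₂−k₁)·(e^(−k₁t) − e^(−k₂t)).
e^(−k₁t) = e^(−0.127×2.47) = e^(−0.3137) = 0.7307; e^(−k₂t) = e^(−5.829) = 0.002940.
C_N = 0.127×4.43/(2.36−0.127) × (0.7307−0.002940) = 0.2520×0.7278 = 0.1834 mol/L.
Y_N = C_N/C_{M0} = 0.1834/4.43 = 0.0414.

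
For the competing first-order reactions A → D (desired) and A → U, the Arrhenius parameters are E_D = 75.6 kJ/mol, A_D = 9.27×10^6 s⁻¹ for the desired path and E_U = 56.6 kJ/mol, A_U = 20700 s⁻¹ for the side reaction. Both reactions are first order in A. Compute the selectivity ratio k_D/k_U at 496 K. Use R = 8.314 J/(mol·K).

With equal orders, S_{D/U} = k_D/k_U = (A_D/A_U)·exp[(E_U−E_D)/(RT)].
(E_U−E_D)/(RT) = (56.6−75.6)×10³/(8.314×496) = -19000/4124 = -4.607.
k_D/k_U = (9.27×10^6/20700)·exp(-4.607) = 447.8 × 0.009977 = 4.47.
Since E_D > E_U, raising the temperature improves selectivity toward D.

4.47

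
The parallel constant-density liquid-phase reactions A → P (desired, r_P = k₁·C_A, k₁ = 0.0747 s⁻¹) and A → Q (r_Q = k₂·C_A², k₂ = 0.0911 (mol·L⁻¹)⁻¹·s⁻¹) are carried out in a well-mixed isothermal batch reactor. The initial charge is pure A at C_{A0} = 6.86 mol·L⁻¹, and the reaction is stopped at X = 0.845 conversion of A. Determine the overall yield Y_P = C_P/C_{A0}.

C_A = C_{A0}(1−X) = 1.063 mol·L⁻¹.
Along a PFR/batch, dC_P/dC_A = −r_P/(r_P+r_Q) = −k₁/(k₁+k₂·C_A).
Integrating from C_{A0} to C_A: C_P = (0.0747/0.0911)·ln[(0.0747+0.0911·6.86)/(0.0747+0.0911·1.06)] = 0.8200·ln(0.6996/0.1716) = 1.153 mol·L⁻¹.
Y_P = C_P/C_{A0} = 1.153/6.86 = 0.168.

0.168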